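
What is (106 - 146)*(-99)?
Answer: 3960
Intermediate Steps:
(106 - 146)*(-99) = -40*(-99) = 3960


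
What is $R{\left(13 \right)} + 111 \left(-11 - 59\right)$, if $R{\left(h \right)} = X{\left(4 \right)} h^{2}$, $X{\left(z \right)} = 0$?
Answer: $-7770$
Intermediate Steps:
$R{\left(h \right)} = 0$ ($R{\left(h \right)} = 0 h^{2} = 0$)
$R{\left(13 \right)} + 111 \left(-11 - 59\right) = 0 + 111 \left(-11 - 59\right) = 0 + 111 \left(-70\right) = 0 - 7770 = -7770$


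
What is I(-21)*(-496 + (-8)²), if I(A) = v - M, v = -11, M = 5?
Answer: 6912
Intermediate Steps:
I(A) = -16 (I(A) = -11 - 1*5 = -11 - 5 = -16)
I(-21)*(-496 + (-8)²) = -16*(-496 + (-8)²) = -16*(-496 + 64) = -16*(-432) = 6912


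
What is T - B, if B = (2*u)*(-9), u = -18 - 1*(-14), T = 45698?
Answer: 45626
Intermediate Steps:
u = -4 (u = -18 + 14 = -4)
B = 72 (B = (2*(-4))*(-9) = -8*(-9) = 72)
T - B = 45698 - 1*72 = 45698 - 72 = 45626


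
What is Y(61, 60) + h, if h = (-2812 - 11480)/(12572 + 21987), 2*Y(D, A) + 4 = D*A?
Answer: 63159560/34559 ≈ 1827.6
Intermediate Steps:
Y(D, A) = -2 + A*D/2 (Y(D, A) = -2 + (D*A)/2 = -2 + (A*D)/2 = -2 + A*D/2)
h = -14292/34559 ≈ -0.41355
Y(61, 60) + h = (-2 + (1/2)*60*61) - 14292/34559 = (-2 + 1830) - 14292/34559 = 1828 - 14292/34559 = 63159560/34559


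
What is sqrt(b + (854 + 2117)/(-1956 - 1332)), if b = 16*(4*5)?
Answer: sqrt(862433358)/1644 ≈ 17.863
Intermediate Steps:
b = 320 (b = 16*20 = 320)
sqrt(b + (854 + 2117)/(-1956 - 1332)) = sqrt(320 + (854 + 2117)/(-1956 - 1332)) = sqrt(320 + 2971/(-3288)) = sqrt(320 + 2971*(-1/3288)) = sqrt(320 - 2971/3288) = sqrt(1049189/3288) = sqrt(862433358)/1644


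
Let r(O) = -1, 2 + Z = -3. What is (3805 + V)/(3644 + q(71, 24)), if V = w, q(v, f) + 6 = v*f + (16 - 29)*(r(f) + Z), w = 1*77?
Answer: 1941/2710 ≈ 0.71624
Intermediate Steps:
Z = -5 (Z = -2 - 3 = -5)
w = 77
q(v, f) = 72 + f*v (q(v, f) = -6 + (v*f + (16 - 29)*(-1 - 5)) = -6 + (f*v - 13*(-6)) = -6 + (f*v + 78) = -6 + (78 + f*v) = 72 + f*v)
V = 77
(3805 + V)/(3644 + q(71, 24)) = (3805 + 77)/(3644 + (72 + 24*71)) = 3882/(3644 + (72 + 1704)) = 3882/(3644 + 1776) = 3882/5420 = 3882*(1/5420) = 1941/2710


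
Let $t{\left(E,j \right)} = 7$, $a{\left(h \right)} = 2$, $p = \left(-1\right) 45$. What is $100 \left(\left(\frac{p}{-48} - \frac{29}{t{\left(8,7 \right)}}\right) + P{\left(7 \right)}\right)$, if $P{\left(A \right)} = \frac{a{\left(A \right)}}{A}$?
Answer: $- \frac{8175}{28} \approx -291.96$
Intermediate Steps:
$p = -45$
$P{\left(A \right)} = \frac{2}{A}$
$100 \left(\left(\frac{p}{-48} - \frac{29}{t{\left(8,7 \right)}}\right) + P{\left(7 \right)}\right) = 100 \left(\left(- \frac{45}{-48} - \frac{29}{7}\right) + \frac{2}{7}\right) = 100 \left(\left(\left(-45\right) \left(- \frac{1}{48}\right) - \frac{29}{7}\right) + 2 \cdot \frac{1}{7}\right) = 100 \left(\left(\frac{15}{16} - \frac{29}{7}\right) + \frac{2}{7}\right) = 100 \left(- \frac{359}{112} + \frac{2}{7}\right) = 100 \left(- \frac{327}{112}\right) = - \frac{8175}{28}$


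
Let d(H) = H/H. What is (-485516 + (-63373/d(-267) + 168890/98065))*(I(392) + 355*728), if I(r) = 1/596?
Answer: -1658185785794979139/11689348 ≈ -1.4185e+11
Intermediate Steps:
d(H) = 1
I(r) = 1/596
(-485516 + (-63373/d(-267) + 168890/98065))*(I(392) + 355*728) = (-485516 + (-63373/1 + 168890/98065))*(1/596 + 355*728) = (-485516 + (-63373*1 + 168890*(1/98065)))*(1/596 + 258440) = (-485516 + (-63373 + 33778/19613))*(154030241/596) = (-485516 - 1242900871/19613)*(154030241/596) = -10765326179/19613*154030241/596 = -1658185785794979139/11689348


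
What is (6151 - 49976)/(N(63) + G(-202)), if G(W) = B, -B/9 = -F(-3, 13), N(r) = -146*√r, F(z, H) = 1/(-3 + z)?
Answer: -87650/1790541 + 25593800*√7/1790541 ≈ 37.769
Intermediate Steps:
B = -3/2 (B = -(-9)/(-3 - 3) = -(-9)/(-6) = -(-9)*(-1)/6 = -9*⅙ = -3/2 ≈ -1.5000)
G(W) = -3/2
(6151 - 49976)/(N(63) + G(-202)) = (6151 - 49976)/(-438*√7 - 3/2) = -43825/(-438*√7 - 3/2) = -43825/(-3/2 - 438*√7)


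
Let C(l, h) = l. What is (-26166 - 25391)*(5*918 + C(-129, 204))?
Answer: -229995777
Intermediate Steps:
(-26166 - 25391)*(5*918 + C(-129, 204)) = (-26166 - 25391)*(5*918 - 129) = -51557*(4590 - 129) = -51557*4461 = -229995777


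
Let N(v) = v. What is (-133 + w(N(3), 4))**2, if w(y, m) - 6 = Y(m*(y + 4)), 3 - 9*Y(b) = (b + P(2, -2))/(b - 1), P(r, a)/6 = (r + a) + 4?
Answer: 950612224/59049 ≈ 16099.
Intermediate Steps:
P(r, a) = 24 + 6*a + 6*r (P(r, a) = 6*((r + a) + 4) = 6*((a + r) + 4) = 6*(4 + a + r) = 24 + 6*a + 6*r)
Y(b) = 1/3 - (24 + b)/(9*(-1 + b)) (Y(b) = 1/3 - (b + (24 + 6*(-2) + 6*2))/(9*(b - 1)) = 1/3 - (b + (24 - 12 + 12))/(9*(-1 + b)) = 1/3 - (b + 24)/(9*(-1 + b)) = 1/3 - (24 + b)/(9*(-1 + b)))
w(y, m) = 6 + (-27 + 2*m*(4 + y))/(9*(-1 + m*(4 + y))) (w(y, m) = 6 + (-27 + 2*(m*(y + 4)))/(9*(-1 + m*(y + 4))) = 6 + (-27 + 2*(m*(4 + y)))/(9*(-1 + m*(4 + y))) = 6 + (-27 + 2*m*(4 + y))/(9*(-1 + m*(4 + y))))
(-133 + w(N(3), 4))**2 = (-133 + (-81 + 56*4*(4 + 3))/(9*(-1 + 4*(4 + 3))))**2 = (-133 + (-81 + 56*4*7)/(9*(-1 + 4*7)))**2 = (-133 + (-81 + 1568)/(9*(-1 + 28)))**2 = (-133 + (1/9)*1487/27)**2 = (-133 + (1/9)*(1/27)*1487)**2 = (-133 + 1487/243)**2 = (-30832/243)**2 = 950612224/59049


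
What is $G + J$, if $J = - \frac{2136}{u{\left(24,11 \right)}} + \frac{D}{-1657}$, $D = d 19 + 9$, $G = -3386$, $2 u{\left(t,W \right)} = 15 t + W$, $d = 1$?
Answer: $- \frac{2088622434}{614747} \approx -3397.5$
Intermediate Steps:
$u{\left(t,W \right)} = \frac{W}{2} + \frac{15 t}{2}$ ($u{\left(t,W \right)} = \frac{15 t + W}{2} = \frac{W + 15 t}{2} = \frac{W}{2} + \frac{15 t}{2}$)
$D = 28$ ($D = 1 \cdot 19 + 9 = 19 + 9 = 28$)
$J = - \frac{7089092}{614747}$ ($J = - \frac{2136}{\frac{1}{2} \cdot 11 + \frac{15}{2} \cdot 24} + \frac{28}{-1657} = - \frac{2136}{\frac{11}{2} + 180} + 28 \left(- \frac{1}{1657}\right) = - \frac{2136}{\frac{371}{2}} - \frac{28}{1657} = \left(-2136\right) \frac{2}{371} - \frac{28}{1657} = - \frac{4272}{371} - \frac{28}{1657} = - \frac{7089092}{614747} \approx -11.532$)
$G + J = -3386 - \frac{7089092}{614747} = - \frac{2088622434}{614747}$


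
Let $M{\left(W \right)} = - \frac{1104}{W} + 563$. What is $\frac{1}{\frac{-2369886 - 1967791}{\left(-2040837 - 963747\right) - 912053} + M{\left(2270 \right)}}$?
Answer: $\frac{4445382995}{2505511905956} \approx 0.0017742$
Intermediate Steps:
$M{\left(W \right)} = 563 - \frac{1104}{W}$
$\frac{1}{\frac{-2369886 - 1967791}{\left(-2040837 - 963747\right) - 912053} + M{\left(2270 \right)}} = \frac{1}{\frac{-2369886 - 1967791}{\left(-2040837 - 963747\right) - 912053} + \left(563 - \frac{1104}{2270}\right)} = \frac{1}{- \frac{4337677}{\left(-2040837 - 963747\right) - 912053} + \left(563 - \frac{552}{1135}\right)} = \frac{1}{- \frac{4337677}{-3004584 - 912053} + \left(563 - \frac{552}{1135}\right)} = \frac{1}{- \frac{4337677}{-3916637} + \frac{638453}{1135}} = \frac{1}{\left(-4337677\right) \left(- \frac{1}{3916637}\right) + \frac{638453}{1135}} = \frac{1}{\frac{4337677}{3916637} + \frac{638453}{1135}} = \frac{1}{\frac{2505511905956}{4445382995}} = \frac{4445382995}{2505511905956}$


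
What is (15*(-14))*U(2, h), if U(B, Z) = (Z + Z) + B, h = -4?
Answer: 1260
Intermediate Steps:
U(B, Z) = B + 2*Z (U(B, Z) = 2*Z + B = B + 2*Z)
(15*(-14))*U(2, h) = (15*(-14))*(2 + 2*(-4)) = -210*(2 - 8) = -210*(-6) = 1260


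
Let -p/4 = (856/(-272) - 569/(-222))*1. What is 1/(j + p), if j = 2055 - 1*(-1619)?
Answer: 1887/6937246 ≈ 0.00027201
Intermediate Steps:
p = 4408/1887 (p = -4*(856/(-272) - 569/(-222)) = -4*(856*(-1/272) - 569*(-1/222)) = -4*(-107/34 + 569/222) = -(-4408)/1887 = -4*(-1102/1887) = 4408/1887 ≈ 2.3360)
j = 3674 (j = 2055 + 1619 = 3674)
1/(j + p) = 1/(3674 + 4408/1887) = 1/(6937246/1887) = 1887/6937246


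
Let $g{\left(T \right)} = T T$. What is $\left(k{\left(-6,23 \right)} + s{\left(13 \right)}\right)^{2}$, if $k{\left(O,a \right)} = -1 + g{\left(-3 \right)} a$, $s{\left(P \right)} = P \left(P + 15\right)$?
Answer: $324900$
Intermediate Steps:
$s{\left(P \right)} = P \left(15 + P\right)$
$g{\left(T \right)} = T^{2}$
$k{\left(O,a \right)} = -1 + 9 a$ ($k{\left(O,a \right)} = -1 + \left(-3\right)^{2} a = -1 + 9 a$)
$\left(k{\left(-6,23 \right)} + s{\left(13 \right)}\right)^{2} = \left(\left(-1 + 9 \cdot 23\right) + 13 \left(15 + 13\right)\right)^{2} = \left(\left(-1 + 207\right) + 13 \cdot 28\right)^{2} = \left(206 + 364\right)^{2} = 570^{2} = 324900$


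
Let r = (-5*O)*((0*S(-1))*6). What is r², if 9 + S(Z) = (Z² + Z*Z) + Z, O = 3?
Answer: 0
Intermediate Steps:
S(Z) = -9 + Z + 2*Z² (S(Z) = -9 + ((Z² + Z*Z) + Z) = -9 + ((Z² + Z²) + Z) = -9 + (2*Z² + Z) = -9 + (Z + 2*Z²) = -9 + Z + 2*Z²)
r = 0 (r = (-5*3)*((0*(-9 - 1 + 2*(-1)²))*6) = -15*0*(-9 - 1 + 2*1)*6 = -15*0*(-9 - 1 + 2)*6 = -15*0*(-8)*6 = -0*6 = -15*0 = 0)
r² = 0² = 0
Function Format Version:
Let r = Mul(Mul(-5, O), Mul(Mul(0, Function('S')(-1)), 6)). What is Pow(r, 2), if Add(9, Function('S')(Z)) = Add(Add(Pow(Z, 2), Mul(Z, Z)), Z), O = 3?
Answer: 0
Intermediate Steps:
Function('S')(Z) = Add(-9, Z, Mul(2, Pow(Z, 2))) (Function('S')(Z) = Add(-9, Add(Add(Pow(Z, 2), Mul(Z, Z)), Z)) = Add(-9, Add(Add(Pow(Z, 2), Pow(Z, 2)), Z)) = Add(-9, Add(Mul(2, Pow(Z, 2)), Z)) = Add(-9, Add(Z, Mul(2, Pow(Z, 2)))) = Add(-9, Z, Mul(2, Pow(Z, 2))))
r = 0 (r = Mul(Mul(-5, 3), Mul(Mul(0, Add(-9, -1, Mul(2, Pow(-1, 2)))), 6)) = Mul(-15, Mul(Mul(0, Add(-9, -1, Mul(2, 1))), 6)) = Mul(-15, Mul(Mul(0, Add(-9, -1, 2)), 6)) = Mul(-15, Mul(Mul(0, -8), 6)) = Mul(-15, Mul(0, 6)) = Mul(-15, 0) = 0)
Pow(r, 2) = Pow(0, 2) = 0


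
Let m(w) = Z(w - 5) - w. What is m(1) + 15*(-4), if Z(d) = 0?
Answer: -61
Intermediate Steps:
m(w) = -w (m(w) = 0 - w = -w)
m(1) + 15*(-4) = -1*1 + 15*(-4) = -1 - 60 = -61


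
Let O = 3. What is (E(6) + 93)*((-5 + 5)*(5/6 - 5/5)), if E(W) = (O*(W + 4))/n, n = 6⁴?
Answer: 0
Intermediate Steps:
n = 1296
E(W) = 1/108 + W/432 (E(W) = (3*(W + 4))/1296 = (3*(4 + W))*(1/1296) = (12 + 3*W)*(1/1296) = 1/108 + W/432)
(E(6) + 93)*((-5 + 5)*(5/6 - 5/5)) = ((1/108 + (1/432)*6) + 93)*((-5 + 5)*(5/6 - 5/5)) = ((1/108 + 1/72) + 93)*(0*(5*(⅙) - 5*⅕)) = (5/216 + 93)*(0*(⅚ - 1)) = 20093*(0*(-⅙))/216 = (20093/216)*0 = 0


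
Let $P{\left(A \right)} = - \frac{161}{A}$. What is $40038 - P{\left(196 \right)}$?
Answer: $\frac{1121087}{28} \approx 40039.0$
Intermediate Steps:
$40038 - P{\left(196 \right)} = 40038 - - \frac{161}{196} = 40038 - \left(-161\right) \frac{1}{196} = 40038 - - \frac{23}{28} = 40038 + \frac{23}{28} = \frac{1121087}{28}$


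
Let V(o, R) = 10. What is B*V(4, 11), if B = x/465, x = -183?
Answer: -122/31 ≈ -3.9355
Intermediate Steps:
B = -61/155 (B = -183/465 = -183*1/465 = -61/155 ≈ -0.39355)
B*V(4, 11) = -61/155*10 = -122/31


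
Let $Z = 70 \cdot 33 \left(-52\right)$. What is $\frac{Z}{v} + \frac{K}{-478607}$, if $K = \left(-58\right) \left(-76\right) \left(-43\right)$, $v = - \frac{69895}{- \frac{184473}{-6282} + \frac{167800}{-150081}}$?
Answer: $\frac{816697554883010492}{16687335521330717} \approx 48.941$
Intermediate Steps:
$v = - \frac{1045994031930}{422726551}$ ($v = - \frac{69895}{\left(-184473\right) \left(- \frac{1}{6282}\right) + 167800 \left(- \frac{1}{150081}\right)} = - \frac{69895}{\frac{20497}{698} - \frac{167800}{150081}} = - \frac{69895}{\frac{2959085857}{104756538}} = \left(-69895\right) \frac{104756538}{2959085857} = - \frac{1045994031930}{422726551} \approx -2474.4$)
$K = -189544$ ($K = 4408 \left(-43\right) = -189544$)
$Z = -120120$ ($Z = 2310 \left(-52\right) = -120120$)
$\frac{Z}{v} + \frac{K}{-478607} = - \frac{120120}{- \frac{1045994031930}{422726551}} - \frac{189544}{-478607} = \left(-120120\right) \left(- \frac{422726551}{1045994031930}\right) - - \frac{189544}{478607} = \frac{1692597110204}{34866467731} + \frac{189544}{478607} = \frac{816697554883010492}{16687335521330717}$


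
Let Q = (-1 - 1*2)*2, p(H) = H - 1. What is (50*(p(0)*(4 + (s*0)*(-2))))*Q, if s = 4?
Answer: 1200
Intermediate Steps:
p(H) = -1 + H
Q = -6 (Q = (-1 - 2)*2 = -3*2 = -6)
(50*(p(0)*(4 + (s*0)*(-2))))*Q = (50*((-1 + 0)*(4 + (4*0)*(-2))))*(-6) = (50*(-(4 + 0*(-2))))*(-6) = (50*(-(4 + 0)))*(-6) = (50*(-1*4))*(-6) = (50*(-4))*(-6) = -200*(-6) = 1200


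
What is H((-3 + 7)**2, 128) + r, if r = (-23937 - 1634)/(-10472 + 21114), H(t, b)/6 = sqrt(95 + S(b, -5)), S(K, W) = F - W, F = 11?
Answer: -25571/10642 + 6*sqrt(111) ≈ 60.811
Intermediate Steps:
S(K, W) = 11 - W
H(t, b) = 6*sqrt(111) (H(t, b) = 6*sqrt(95 + (11 - 1*(-5))) = 6*sqrt(95 + (11 + 5)) = 6*sqrt(95 + 16) = 6*sqrt(111))
r = -25571/10642 ≈ -2.4028
H((-3 + 7)**2, 128) + r = 6*sqrt(111) - 25571/10642 = -25571/10642 + 6*sqrt(111)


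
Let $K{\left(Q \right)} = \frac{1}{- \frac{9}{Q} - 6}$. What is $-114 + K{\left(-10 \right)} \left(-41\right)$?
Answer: $- \frac{5404}{51} \approx -105.96$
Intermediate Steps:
$K{\left(Q \right)} = \frac{1}{-6 - \frac{9}{Q}}$
$-114 + K{\left(-10 \right)} \left(-41\right) = -114 + \left(-1\right) \left(-10\right) \frac{1}{9 + 6 \left(-10\right)} \left(-41\right) = -114 + \left(-1\right) \left(-10\right) \frac{1}{9 - 60} \left(-41\right) = -114 + \left(-1\right) \left(-10\right) \frac{1}{-51} \left(-41\right) = -114 + \left(-1\right) \left(-10\right) \left(- \frac{1}{51}\right) \left(-41\right) = -114 - - \frac{410}{51} = -114 + \frac{410}{51} = - \frac{5404}{51}$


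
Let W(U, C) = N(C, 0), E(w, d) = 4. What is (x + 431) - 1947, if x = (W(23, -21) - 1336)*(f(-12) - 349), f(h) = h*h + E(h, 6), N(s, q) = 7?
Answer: 265613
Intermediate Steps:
f(h) = 4 + h**2 (f(h) = h*h + 4 = h**2 + 4 = 4 + h**2)
W(U, C) = 7
x = 267129 (x = (7 - 1336)*((4 + (-12)**2) - 349) = -1329*((4 + 144) - 349) = -1329*(148 - 349) = -1329*(-201) = 267129)
(x + 431) - 1947 = (267129 + 431) - 1947 = 267560 - 1947 = 265613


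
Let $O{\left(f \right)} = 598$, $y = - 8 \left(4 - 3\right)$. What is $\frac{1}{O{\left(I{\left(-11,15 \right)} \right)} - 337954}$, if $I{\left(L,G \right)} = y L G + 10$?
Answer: $- \frac{1}{337356} \approx -2.9642 \cdot 10^{-6}$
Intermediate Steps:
$y = -8$ ($y = \left(-8\right) 1 = -8$)
$I{\left(L,G \right)} = 10 - 8 G L$ ($I{\left(L,G \right)} = - 8 L G + 10 = - 8 G L + 10 = 10 - 8 G L$)
$\frac{1}{O{\left(I{\left(-11,15 \right)} \right)} - 337954} = \frac{1}{598 - 337954} = \frac{1}{-337356} = - \frac{1}{337356}$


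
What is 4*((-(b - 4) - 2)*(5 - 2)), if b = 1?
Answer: 12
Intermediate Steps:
4*((-(b - 4) - 2)*(5 - 2)) = 4*((-(1 - 4) - 2)*(5 - 2)) = 4*((-1*(-3) - 2)*3) = 4*((3 - 2)*3) = 4*(1*3) = 4*3 = 12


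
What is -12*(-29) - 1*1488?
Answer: -1140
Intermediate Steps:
-12*(-29) - 1*1488 = 348 - 1488 = -1140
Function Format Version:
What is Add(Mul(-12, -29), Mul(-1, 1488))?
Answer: -1140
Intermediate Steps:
Add(Mul(-12, -29), Mul(-1, 1488)) = Add(348, -1488) = -1140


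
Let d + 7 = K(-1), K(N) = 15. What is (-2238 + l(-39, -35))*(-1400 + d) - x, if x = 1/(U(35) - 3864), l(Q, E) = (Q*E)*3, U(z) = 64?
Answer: -9822787199/3800 ≈ -2.5849e+6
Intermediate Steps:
l(Q, E) = 3*E*Q (l(Q, E) = (E*Q)*3 = 3*E*Q)
d = 8 (d = -7 + 15 = 8)
x = -1/3800 (x = 1/(64 - 3864) = 1/(-3800) = -1/3800 ≈ -0.00026316)
(-2238 + l(-39, -35))*(-1400 + d) - x = (-2238 + 3*(-35)*(-39))*(-1400 + 8) - 1*(-1/3800) = (-2238 + 4095)*(-1392) + 1/3800 = 1857*(-1392) + 1/3800 = -2584944 + 1/3800 = -9822787199/3800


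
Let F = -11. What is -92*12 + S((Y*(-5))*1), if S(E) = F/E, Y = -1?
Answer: -5531/5 ≈ -1106.2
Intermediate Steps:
S(E) = -11/E
-92*12 + S((Y*(-5))*1) = -92*12 - 11/(-1*(-5)*1) = -1104 - 11/(5*1) = -1104 - 11/5 = -5531/5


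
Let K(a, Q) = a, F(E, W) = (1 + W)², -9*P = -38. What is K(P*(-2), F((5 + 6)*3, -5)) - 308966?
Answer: -2780770/9 ≈ -3.0897e+5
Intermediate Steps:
P = 38/9 (P = -⅑*(-38) = 38/9 ≈ 4.2222)
K(P*(-2), F((5 + 6)*3, -5)) - 308966 = (38/9)*(-2) - 308966 = -76/9 - 308966 = -2780770/9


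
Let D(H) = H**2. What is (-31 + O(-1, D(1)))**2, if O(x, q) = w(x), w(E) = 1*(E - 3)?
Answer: 1225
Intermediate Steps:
w(E) = -3 + E (w(E) = 1*(-3 + E) = -3 + E)
O(x, q) = -3 + x
(-31 + O(-1, D(1)))**2 = (-31 + (-3 - 1))**2 = (-31 - 4)**2 = (-35)**2 = 1225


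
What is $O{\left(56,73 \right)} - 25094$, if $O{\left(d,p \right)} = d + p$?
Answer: $-24965$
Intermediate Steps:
$O{\left(56,73 \right)} - 25094 = \left(56 + 73\right) - 25094 = 129 - 25094 = -24965$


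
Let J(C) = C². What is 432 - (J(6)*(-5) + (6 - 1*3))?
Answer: 609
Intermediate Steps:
432 - (J(6)*(-5) + (6 - 1*3)) = 432 - (6²*(-5) + (6 - 1*3)) = 432 - (36*(-5) + (6 - 3)) = 432 - (-180 + 3) = 432 - 1*(-177) = 432 + 177 = 609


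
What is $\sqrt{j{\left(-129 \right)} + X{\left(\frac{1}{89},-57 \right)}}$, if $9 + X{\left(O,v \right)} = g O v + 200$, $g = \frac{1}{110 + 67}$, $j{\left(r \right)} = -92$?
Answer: $\frac{\sqrt{2729627330}}{5251} \approx 9.9497$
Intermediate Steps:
$g = \frac{1}{177} \approx 0.0056497$
$X{\left(O,v \right)} = 191 + \frac{O v}{177}$ ($X{\left(O,v \right)} = -9 + \left(\frac{O}{177} v + 200\right) = -9 + \left(\frac{O v}{177} + 200\right) = -9 + \left(200 + \frac{O v}{177}\right) = 191 + \frac{O v}{177}$)
$\sqrt{j{\left(-129 \right)} + X{\left(\frac{1}{89},-57 \right)}} = \sqrt{-92 + \left(191 + \frac{1}{177} \cdot \frac{1}{89} \left(-57\right)\right)} = \sqrt{-92 + \left(191 - \frac{19}{5251}\right)} = \sqrt{-92 + \frac{1002922}{5251}} = \sqrt{\frac{519830}{5251}} = \frac{\sqrt{2729627330}}{5251}$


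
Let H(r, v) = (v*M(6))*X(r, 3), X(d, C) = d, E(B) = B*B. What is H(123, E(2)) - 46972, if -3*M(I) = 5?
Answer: -47792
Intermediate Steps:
M(I) = -5/3 (M(I) = -⅓*5 = -5/3)
E(B) = B²
H(r, v) = -5*r*v/3 (H(r, v) = (v*(-5/3))*r = (-5*v/3)*r = -5*r*v/3)
H(123, E(2)) - 46972 = -5/3*123*2² - 46972 = -5/3*123*4 - 46972 = -820 - 46972 = -47792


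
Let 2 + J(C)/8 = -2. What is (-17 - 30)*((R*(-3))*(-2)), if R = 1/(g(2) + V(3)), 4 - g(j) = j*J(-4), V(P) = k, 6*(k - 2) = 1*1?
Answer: -1692/421 ≈ -4.0190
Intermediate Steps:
k = 13/6 (k = 2 + (1*1)/6 = 2 + (⅙)*1 = 2 + ⅙ = 13/6 ≈ 2.1667)
V(P) = 13/6
J(C) = -32 (J(C) = -16 + 8*(-2) = -16 - 16 = -32)
g(j) = 4 + 32*j (g(j) = 4 - j*(-32) = 4 - (-32)*j = 4 + 32*j)
R = 6/421 (R = 1/((4 + 32*2) + 13/6) = 1/((4 + 64) + 13/6) = 1/(68 + 13/6) = 1/(421/6) = 6/421 ≈ 0.014252)
(-17 - 30)*((R*(-3))*(-2)) = (-17 - 30)*(((6/421)*(-3))*(-2)) = -(-846)*(-2)/421 = -47*36/421 = -1692/421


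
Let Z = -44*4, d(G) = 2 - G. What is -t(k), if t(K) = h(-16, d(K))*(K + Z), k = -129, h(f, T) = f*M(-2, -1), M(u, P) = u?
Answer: 9760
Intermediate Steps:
h(f, T) = -2*f (h(f, T) = f*(-2) = -2*f)
Z = -176
t(K) = -5632 + 32*K (t(K) = (-2*(-16))*(K - 176) = 32*(-176 + K) = -5632 + 32*K)
-t(k) = -(-5632 + 32*(-129)) = -(-5632 - 4128) = -1*(-9760) = 9760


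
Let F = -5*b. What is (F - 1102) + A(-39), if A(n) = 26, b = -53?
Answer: -811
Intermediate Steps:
F = 265 (F = -5*(-53) = 265)
(F - 1102) + A(-39) = (265 - 1102) + 26 = -837 + 26 = -811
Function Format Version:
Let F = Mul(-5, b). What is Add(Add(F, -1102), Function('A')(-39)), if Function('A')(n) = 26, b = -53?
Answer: -811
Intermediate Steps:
F = 265 (F = Mul(-5, -53) = 265)
Add(Add(F, -1102), Function('A')(-39)) = Add(Add(265, -1102), 26) = Add(-837, 26) = -811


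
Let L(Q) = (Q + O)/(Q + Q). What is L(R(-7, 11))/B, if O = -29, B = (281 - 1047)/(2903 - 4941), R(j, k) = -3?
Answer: 16304/1149 ≈ 14.190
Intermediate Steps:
B = 383/1019 (B = -766/(-2038) = -766*(-1/2038) = 383/1019 ≈ 0.37586)
L(Q) = (-29 + Q)/(2*Q) (L(Q) = (Q - 29)/(Q + Q) = (-29 + Q)/((2*Q)) = (-29 + Q)*(1/(2*Q)) = (-29 + Q)/(2*Q))
L(R(-7, 11))/B = ((½)*(-29 - 3)/(-3))/(383/1019) = ((½)*(-⅓)*(-32))*(1019/383) = (16/3)*(1019/383) = 16304/1149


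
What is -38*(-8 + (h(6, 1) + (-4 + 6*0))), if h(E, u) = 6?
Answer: 228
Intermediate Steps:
-38*(-8 + (h(6, 1) + (-4 + 6*0))) = -38*(-8 + (6 + (-4 + 6*0))) = -38*(-8 + (6 + (-4 + 0))) = -38*(-8 + (6 - 4)) = -38*(-8 + 2) = -38*(-6) = 228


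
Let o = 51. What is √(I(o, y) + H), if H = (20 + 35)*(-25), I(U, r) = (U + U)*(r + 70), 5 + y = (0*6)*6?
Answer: √5255 ≈ 72.491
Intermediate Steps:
y = -5 (y = -5 + (0*6)*6 = -5 + 0*6 = -5 + 0 = -5)
I(U, r) = 2*U*(70 + r) (I(U, r) = (2*U)*(70 + r) = 2*U*(70 + r))
H = -1375 (H = 55*(-25) = -1375)
√(I(o, y) + H) = √(2*51*(70 - 5) - 1375) = √(2*51*65 - 1375) = √(6630 - 1375) = √5255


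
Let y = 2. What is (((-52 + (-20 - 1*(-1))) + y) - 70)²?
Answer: 19321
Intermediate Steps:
(((-52 + (-20 - 1*(-1))) + y) - 70)² = (((-52 + (-20 - 1*(-1))) + 2) - 70)² = (((-52 + (-20 + 1)) + 2) - 70)² = (((-52 - 19) + 2) - 70)² = ((-71 + 2) - 70)² = (-69 - 70)² = (-139)² = 19321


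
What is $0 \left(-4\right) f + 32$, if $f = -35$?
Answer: $32$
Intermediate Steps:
$0 \left(-4\right) f + 32 = 0 \left(-4\right) \left(-35\right) + 32 = 0 \left(-35\right) + 32 = 0 + 32 = 32$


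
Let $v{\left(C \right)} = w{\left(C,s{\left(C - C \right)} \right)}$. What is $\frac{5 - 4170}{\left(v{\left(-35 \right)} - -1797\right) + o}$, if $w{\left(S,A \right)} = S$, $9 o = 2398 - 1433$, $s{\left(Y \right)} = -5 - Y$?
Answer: $- \frac{37485}{16823} \approx -2.2282$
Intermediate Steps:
$o = \frac{965}{9}$ ($o = \frac{2398 - 1433}{9} = \frac{1}{9} \cdot 965 = \frac{965}{9} \approx 107.22$)
$v{\left(C \right)} = C$
$\frac{5 - 4170}{\left(v{\left(-35 \right)} - -1797\right) + o} = \frac{5 - 4170}{\left(-35 - -1797\right) + \frac{965}{9}} = - \frac{4165}{\left(-35 + 1797\right) + \frac{965}{9}} = - \frac{4165}{1762 + \frac{965}{9}} = - \frac{4165}{\frac{16823}{9}} = \left(-4165\right) \frac{9}{16823} = - \frac{37485}{16823}$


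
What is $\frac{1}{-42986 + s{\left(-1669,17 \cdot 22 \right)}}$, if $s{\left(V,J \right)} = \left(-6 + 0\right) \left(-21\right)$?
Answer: $- \frac{1}{42860} \approx -2.3332 \cdot 10^{-5}$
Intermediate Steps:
$s{\left(V,J \right)} = 126$ ($s{\left(V,J \right)} = \left(-6\right) \left(-21\right) = 126$)
$\frac{1}{-42986 + s{\left(-1669,17 \cdot 22 \right)}} = \frac{1}{-42986 + 126} = \frac{1}{-42860} = - \frac{1}{42860}$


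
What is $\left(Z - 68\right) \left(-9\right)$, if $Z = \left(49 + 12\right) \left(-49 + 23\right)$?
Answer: $14886$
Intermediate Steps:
$Z = -1586$ ($Z = 61 \left(-26\right) = -1586$)
$\left(Z - 68\right) \left(-9\right) = \left(-1586 - 68\right) \left(-9\right) = \left(-1654\right) \left(-9\right) = 14886$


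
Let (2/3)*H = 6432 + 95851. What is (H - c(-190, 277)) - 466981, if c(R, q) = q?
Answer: -627667/2 ≈ -3.1383e+5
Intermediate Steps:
H = 306849/2 (H = 3*(6432 + 95851)/2 = (3/2)*102283 = 306849/2 ≈ 1.5342e+5)
(H - c(-190, 277)) - 466981 = (306849/2 - 1*277) - 466981 = (306849/2 - 277) - 466981 = 306295/2 - 466981 = -627667/2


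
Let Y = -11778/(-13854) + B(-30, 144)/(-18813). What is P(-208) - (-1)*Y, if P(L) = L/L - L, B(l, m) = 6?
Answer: 3038570806/14479739 ≈ 209.85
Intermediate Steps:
P(L) = 1 - L
Y = 12305355/14479739 (Y = -11778/(-13854) + 6/(-18813) = -11778*(-1/13854) + 6*(-1/18813) = 1963/2309 - 2/6271 = 12305355/14479739 ≈ 0.84983)
P(-208) - (-1)*Y = (1 - 1*(-208)) - (-1)*12305355/14479739 = (1 + 208) - 1*(-12305355/14479739) = 209 + 12305355/14479739 = 3038570806/14479739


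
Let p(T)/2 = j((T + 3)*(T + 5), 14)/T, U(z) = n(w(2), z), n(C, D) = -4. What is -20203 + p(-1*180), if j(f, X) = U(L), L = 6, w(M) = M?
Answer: -909133/45 ≈ -20203.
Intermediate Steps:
U(z) = -4
j(f, X) = -4
p(T) = -8/T (p(T) = 2*(-4/T) = -8/T)
-20203 + p(-1*180) = -20203 - 8/((-1*180)) = -20203 - 8/(-180) = -20203 - 8*(-1/180) = -20203 + 2/45 = -909133/45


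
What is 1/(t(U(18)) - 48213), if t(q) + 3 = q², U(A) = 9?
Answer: -1/48135 ≈ -2.0775e-5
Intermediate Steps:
t(q) = -3 + q²
1/(t(U(18)) - 48213) = 1/((-3 + 9²) - 48213) = 1/((-3 + 81) - 48213) = 1/(78 - 48213) = 1/(-48135) = -1/48135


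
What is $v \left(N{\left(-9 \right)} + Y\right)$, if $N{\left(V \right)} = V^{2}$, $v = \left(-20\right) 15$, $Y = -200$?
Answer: $35700$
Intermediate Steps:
$v = -300$
$v \left(N{\left(-9 \right)} + Y\right) = - 300 \left(\left(-9\right)^{2} - 200\right) = - 300 \left(81 - 200\right) = \left(-300\right) \left(-119\right) = 35700$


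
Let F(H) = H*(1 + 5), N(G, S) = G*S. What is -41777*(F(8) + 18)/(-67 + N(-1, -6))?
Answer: 2757282/61 ≈ 45201.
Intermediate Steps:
F(H) = 6*H (F(H) = H*6 = 6*H)
-41777*(F(8) + 18)/(-67 + N(-1, -6)) = -41777*(6*8 + 18)/(-67 - 1*(-6)) = -41777*(48 + 18)/(-67 + 6) = -2757282/(-61) = -2757282*(-1)/61 = -41777*(-66/61) = 2757282/61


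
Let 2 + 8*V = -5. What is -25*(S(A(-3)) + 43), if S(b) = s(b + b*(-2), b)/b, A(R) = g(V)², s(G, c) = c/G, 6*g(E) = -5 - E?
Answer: -123675/121 ≈ -1022.1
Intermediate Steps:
V = -7/8 (V = -¼ + (⅛)*(-5) = -¼ - 5/8 = -7/8 ≈ -0.87500)
g(E) = -⅚ - E/6 (g(E) = (-5 - E)/6 = -⅚ - E/6)
A(R) = 121/256 (A(R) = (-⅚ - ⅙*(-7/8))² = (-⅚ + 7/48)² = (-11/16)² = 121/256)
S(b) = -1/b (S(b) = (b/(b + b*(-2)))/b = (b/(b - 2*b))/b = (b/((-b)))/b = (b*(-1/b))/b = -1/b)
-25*(S(A(-3)) + 43) = -25*(-1/121/256 + 43) = -25*(-1*256/121 + 43) = -25*(-256/121 + 43) = -25*4947/121 = -123675/121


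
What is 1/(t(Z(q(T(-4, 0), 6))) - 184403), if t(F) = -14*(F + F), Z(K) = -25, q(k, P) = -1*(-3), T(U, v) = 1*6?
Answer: -1/183703 ≈ -5.4436e-6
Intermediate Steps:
T(U, v) = 6
q(k, P) = 3
t(F) = -28*F
1/(t(Z(q(T(-4, 0), 6))) - 184403) = 1/(-28*(-25) - 184403) = 1/(700 - 184403) = 1/(-183703) = -1/183703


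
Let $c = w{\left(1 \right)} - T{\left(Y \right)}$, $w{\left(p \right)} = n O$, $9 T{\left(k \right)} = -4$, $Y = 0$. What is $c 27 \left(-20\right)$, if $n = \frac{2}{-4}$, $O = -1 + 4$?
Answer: $570$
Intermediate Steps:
$T{\left(k \right)} = - \frac{4}{9}$ ($T{\left(k \right)} = \frac{1}{9} \left(-4\right) = - \frac{4}{9}$)
$O = 3$
$n = - \frac{1}{2}$ ($n = 2 \left(- \frac{1}{4}\right) = - \frac{1}{2} \approx -0.5$)
$w{\left(p \right)} = - \frac{3}{2}$ ($w{\left(p \right)} = \left(- \frac{1}{2}\right) 3 = - \frac{3}{2}$)
$c = - \frac{19}{18}$ ($c = - \frac{3}{2} - - \frac{4}{9} = - \frac{3}{2} + \frac{4}{9} = - \frac{19}{18} \approx -1.0556$)
$c 27 \left(-20\right) = \left(- \frac{19}{18}\right) 27 \left(-20\right) = \left(- \frac{57}{2}\right) \left(-20\right) = 570$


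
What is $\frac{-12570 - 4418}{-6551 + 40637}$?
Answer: $- \frac{8494}{17043} \approx -0.49839$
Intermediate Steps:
$\frac{-12570 - 4418}{-6551 + 40637} = - \frac{16988}{34086} = \left(-16988\right) \frac{1}{34086} = - \frac{8494}{17043}$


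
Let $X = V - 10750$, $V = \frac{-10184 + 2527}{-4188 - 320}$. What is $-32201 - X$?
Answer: $- \frac{96708765}{4508} \approx -21453.0$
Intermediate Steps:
$V = \frac{7657}{4508}$ ($V = - \frac{7657}{-4508} = \left(-7657\right) \left(- \frac{1}{4508}\right) = \frac{7657}{4508} \approx 1.6985$)
$X = - \frac{48453343}{4508}$ ($X = \frac{7657}{4508} - 10750 = - \frac{48453343}{4508} \approx -10748.0$)
$-32201 - X = -32201 - - \frac{48453343}{4508} = -32201 + \frac{48453343}{4508} = - \frac{96708765}{4508}$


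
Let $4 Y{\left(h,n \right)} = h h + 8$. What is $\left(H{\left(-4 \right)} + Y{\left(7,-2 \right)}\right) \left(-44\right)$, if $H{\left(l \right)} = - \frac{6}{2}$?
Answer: $-495$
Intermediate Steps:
$Y{\left(h,n \right)} = 2 + \frac{h^{2}}{4}$ ($Y{\left(h,n \right)} = \frac{h h + 8}{4} = \frac{h^{2} + 8}{4} = \frac{8 + h^{2}}{4} = 2 + \frac{h^{2}}{4}$)
$H{\left(l \right)} = -3$ ($H{\left(l \right)} = \left(-6\right) \frac{1}{2} = -3$)
$\left(H{\left(-4 \right)} + Y{\left(7,-2 \right)}\right) \left(-44\right) = \left(-3 + \left(2 + \frac{7^{2}}{4}\right)\right) \left(-44\right) = \left(-3 + \left(2 + \frac{1}{4} \cdot 49\right)\right) \left(-44\right) = \left(-3 + \left(2 + \frac{49}{4}\right)\right) \left(-44\right) = \left(-3 + \frac{57}{4}\right) \left(-44\right) = \frac{45}{4} \left(-44\right) = -495$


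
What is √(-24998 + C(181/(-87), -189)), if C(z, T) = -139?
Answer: 21*I*√57 ≈ 158.55*I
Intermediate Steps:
√(-24998 + C(181/(-87), -189)) = √(-24998 - 139) = √(-25137) = 21*I*√57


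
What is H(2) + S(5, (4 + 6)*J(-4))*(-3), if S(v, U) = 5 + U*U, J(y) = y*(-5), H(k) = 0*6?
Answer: -120015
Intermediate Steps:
H(k) = 0
J(y) = -5*y
S(v, U) = 5 + U²
H(2) + S(5, (4 + 6)*J(-4))*(-3) = 0 + (5 + ((4 + 6)*(-5*(-4)))²)*(-3) = 0 + (5 + (10*20)²)*(-3) = 0 + (5 + 200²)*(-3) = 0 + (5 + 40000)*(-3) = 0 + 40005*(-3) = 0 - 120015 = -120015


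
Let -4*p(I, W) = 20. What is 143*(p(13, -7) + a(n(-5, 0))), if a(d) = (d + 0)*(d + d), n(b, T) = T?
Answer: -715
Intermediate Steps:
p(I, W) = -5 (p(I, W) = -1/4*20 = -5)
a(d) = 2*d**2 (a(d) = d*(2*d) = 2*d**2)
143*(p(13, -7) + a(n(-5, 0))) = 143*(-5 + 2*0**2) = 143*(-5 + 2*0) = 143*(-5 + 0) = 143*(-5) = -715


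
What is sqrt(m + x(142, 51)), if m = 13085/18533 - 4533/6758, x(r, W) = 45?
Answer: sqrt(706448760628711594)/125246014 ≈ 6.7108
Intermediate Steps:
m = 4418341/125246014 (m = 13085*(1/18533) - 4533*1/6758 = 13085/18533 - 4533/6758 = 4418341/125246014 ≈ 0.035277)
sqrt(m + x(142, 51)) = sqrt(4418341/125246014 + 45) = sqrt(5640488971/125246014) = sqrt(706448760628711594)/125246014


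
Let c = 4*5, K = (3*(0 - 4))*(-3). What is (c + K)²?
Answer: 3136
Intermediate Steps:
K = 36 (K = (3*(-4))*(-3) = -12*(-3) = 36)
c = 20
(c + K)² = (20 + 36)² = 56² = 3136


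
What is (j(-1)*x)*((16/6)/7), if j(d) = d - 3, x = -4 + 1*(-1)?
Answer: 160/21 ≈ 7.6190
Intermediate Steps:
x = -5 (x = -4 - 1 = -5)
j(d) = -3 + d
(j(-1)*x)*((16/6)/7) = ((-3 - 1)*(-5))*((16/6)/7) = (-4*(-5))*((16*(⅙))*(⅐)) = 20*((8/3)*(⅐)) = 20*(8/21) = 160/21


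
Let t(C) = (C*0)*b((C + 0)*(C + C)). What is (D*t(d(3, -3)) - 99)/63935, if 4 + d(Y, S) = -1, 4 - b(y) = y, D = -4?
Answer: -99/63935 ≈ -0.0015484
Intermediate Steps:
b(y) = 4 - y
d(Y, S) = -5 (d(Y, S) = -4 - 1 = -5)
t(C) = 0 (t(C) = (C*0)*(4 - (C + 0)*(C + C)) = 0*(4 - C*2*C) = 0*(4 - 2*C²) = 0)
(D*t(d(3, -3)) - 99)/63935 = (-4*0 - 99)/63935 = (0 - 99)*(1/63935) = -99*1/63935 = -99/63935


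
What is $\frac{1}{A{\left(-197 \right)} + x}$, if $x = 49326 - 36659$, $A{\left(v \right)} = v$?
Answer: $\frac{1}{12470} \approx 8.0192 \cdot 10^{-5}$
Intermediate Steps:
$x = 12667$ ($x = 49326 - 36659 = 12667$)
$\frac{1}{A{\left(-197 \right)} + x} = \frac{1}{-197 + 12667} = \frac{1}{12470}$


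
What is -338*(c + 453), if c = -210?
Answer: -82134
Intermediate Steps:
-338*(c + 453) = -338*(-210 + 453) = -338*243 = -82134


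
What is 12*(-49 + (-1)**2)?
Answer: -576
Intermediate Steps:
12*(-49 + (-1)**2) = 12*(-49 + 1) = 12*(-48) = -576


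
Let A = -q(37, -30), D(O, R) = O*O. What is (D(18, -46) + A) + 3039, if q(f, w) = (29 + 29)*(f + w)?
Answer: 2957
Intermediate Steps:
D(O, R) = O²
q(f, w) = 58*f + 58*w (q(f, w) = 58*(f + w) = 58*f + 58*w)
A = -406 (A = -(58*37 + 58*(-30)) = -(2146 - 1740) = -1*406 = -406)
(D(18, -46) + A) + 3039 = (18² - 406) + 3039 = (324 - 406) + 3039 = -82 + 3039 = 2957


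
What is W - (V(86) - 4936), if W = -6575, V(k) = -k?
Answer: -1553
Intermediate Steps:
W - (V(86) - 4936) = -6575 - (-1*86 - 4936) = -6575 - (-86 - 4936) = -6575 - 1*(-5022) = -6575 + 5022 = -1553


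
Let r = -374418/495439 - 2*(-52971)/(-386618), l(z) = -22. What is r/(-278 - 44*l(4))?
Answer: -32874089477/22027748059730 ≈ -0.0014924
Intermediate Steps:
r = -98622268431/95772817651 (r = -374418*1/495439 + 105942*(-1/386618) = -374418/495439 - 52971/193309 = -98622268431/95772817651 ≈ -1.0298)
r/(-278 - 44*l(4)) = -98622268431/(95772817651*(-278 - 44*(-22))) = -98622268431/(95772817651*(-278 + 968)) = -98622268431/95772817651/690 = -98622268431/95772817651*1/690 = -32874089477/22027748059730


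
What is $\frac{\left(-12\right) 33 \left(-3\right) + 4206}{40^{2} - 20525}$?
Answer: $- \frac{5394}{18925} \approx -0.28502$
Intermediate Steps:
$\frac{\left(-12\right) 33 \left(-3\right) + 4206}{40^{2} - 20525} = \frac{\left(-396\right) \left(-3\right) + 4206}{1600 - 20525} = \frac{1188 + 4206}{-18925} = 5394 \left(- \frac{1}{18925}\right) = - \frac{5394}{18925}$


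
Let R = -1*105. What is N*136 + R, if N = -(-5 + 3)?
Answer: 167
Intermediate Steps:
R = -105
N = 2 (N = -1*(-2) = 2)
N*136 + R = 2*136 - 105 = 272 - 105 = 167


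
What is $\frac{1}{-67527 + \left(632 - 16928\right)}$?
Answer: $- \frac{1}{83823} \approx -1.193 \cdot 10^{-5}$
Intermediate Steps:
$\frac{1}{-67527 + \left(632 - 16928\right)} = \frac{1}{-67527 - 16296} = \frac{1}{-83823} = - \frac{1}{83823}$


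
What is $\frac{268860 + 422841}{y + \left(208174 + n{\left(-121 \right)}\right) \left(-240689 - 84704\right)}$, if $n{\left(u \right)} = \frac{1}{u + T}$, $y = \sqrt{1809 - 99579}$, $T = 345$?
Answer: $- \frac{783660375427986758688}{76743956758103981071262347} - \frac{11568929792 i \sqrt{97770}}{76743956758103981071262347} \approx -1.0211 \cdot 10^{-5} - 4.7136 \cdot 10^{-14} i$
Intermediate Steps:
$y = i \sqrt{97770}$ ($y = \sqrt{-97770} = i \sqrt{97770} \approx 312.68 i$)
$n{\left(u \right)} = \frac{1}{345 + u}$ ($n{\left(u \right)} = \frac{1}{u + 345} = \frac{1}{345 + u}$)
$\frac{268860 + 422841}{y + \left(208174 + n{\left(-121 \right)}\right) \left(-240689 - 84704\right)} = \frac{268860 + 422841}{i \sqrt{97770} + \left(208174 + \frac{1}{345 - 121}\right) \left(-240689 - 84704\right)} = \frac{691701}{i \sqrt{97770} + \left(208174 + \frac{1}{224}\right) \left(-325393\right)} = \frac{691701}{i \sqrt{97770} + \frac{46630977}{224} \left(-325393\right)} = \frac{691701}{i \sqrt{97770} - \frac{15173393498961}{224}} = \frac{691701}{- \frac{15173393498961}{224} + i \sqrt{97770}}$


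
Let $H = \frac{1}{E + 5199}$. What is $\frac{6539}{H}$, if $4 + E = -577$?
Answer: $30197102$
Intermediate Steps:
$E = -581$ ($E = -4 - 577 = -581$)
$H = \frac{1}{4618}$ ($H = \frac{1}{-581 + 5199} = \frac{1}{4618} \approx 0.00021654$)
$\frac{6539}{H} = 6539 \frac{1}{\frac{1}{4618}} = 6539 \cdot 4618 = 30197102$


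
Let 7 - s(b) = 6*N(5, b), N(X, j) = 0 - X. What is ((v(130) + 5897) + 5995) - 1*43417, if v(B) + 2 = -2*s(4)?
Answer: -31601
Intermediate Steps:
N(X, j) = -X
s(b) = 37 (s(b) = 7 - 6*(-1*5) = 7 - 6*(-5) = 7 - 1*(-30) = 7 + 30 = 37)
v(B) = -76 (v(B) = -2 - 2*37 = -2 - 74 = -76)
((v(130) + 5897) + 5995) - 1*43417 = ((-76 + 5897) + 5995) - 1*43417 = (5821 + 5995) - 43417 = 11816 - 43417 = -31601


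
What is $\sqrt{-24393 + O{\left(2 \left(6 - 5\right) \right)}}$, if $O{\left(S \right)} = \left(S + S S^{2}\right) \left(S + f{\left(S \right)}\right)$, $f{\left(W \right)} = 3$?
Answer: $i \sqrt{24343} \approx 156.02 i$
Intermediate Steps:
$O{\left(S \right)} = \left(3 + S\right) \left(S + S^{3}\right)$ ($O{\left(S \right)} = \left(S + S S^{2}\right) \left(S + 3\right) = \left(S + S^{3}\right) \left(3 + S\right) = \left(3 + S\right) \left(S + S^{3}\right)$)
$\sqrt{-24393 + O{\left(2 \left(6 - 5\right) \right)}} = \sqrt{-24393 + 2 \left(6 - 5\right) \left(3 + 2 \left(6 - 5\right) + \left(2 \left(6 - 5\right)\right)^{3} + 3 \left(2 \left(6 - 5\right)\right)^{2}\right)} = \sqrt{-24393 + 2 \cdot 1 \left(3 + 2 \cdot 1 + \left(2 \cdot 1\right)^{3} + 3 \left(2 \cdot 1\right)^{2}\right)} = \sqrt{-24393 + 2 \left(3 + 2 + 2^{3} + 3 \cdot 2^{2}\right)} = \sqrt{-24393 + 2 \left(3 + 2 + 8 + 3 \cdot 4\right)} = \sqrt{-24393 + 2 \left(3 + 2 + 8 + 12\right)} = \sqrt{-24393 + 2 \cdot 25} = \sqrt{-24393 + 50} = \sqrt{-24343} = i \sqrt{24343}$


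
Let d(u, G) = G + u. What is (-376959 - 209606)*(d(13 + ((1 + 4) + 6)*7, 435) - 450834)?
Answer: 264135498585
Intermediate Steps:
(-376959 - 209606)*(d(13 + ((1 + 4) + 6)*7, 435) - 450834) = (-376959 - 209606)*((435 + (13 + ((1 + 4) + 6)*7)) - 450834) = -586565*((435 + (13 + (5 + 6)*7)) - 450834) = -586565*((435 + (13 + 11*7)) - 450834) = -586565*((435 + (13 + 77)) - 450834) = -586565*((435 + 90) - 450834) = -586565*(525 - 450834) = -586565*(-450309) = 264135498585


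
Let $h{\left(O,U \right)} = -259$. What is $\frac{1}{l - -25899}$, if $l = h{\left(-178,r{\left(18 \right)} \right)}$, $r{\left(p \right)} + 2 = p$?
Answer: $\frac{1}{25640} \approx 3.9002 \cdot 10^{-5}$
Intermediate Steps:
$r{\left(p \right)} = -2 + p$
$l = -259$
$\frac{1}{l - -25899} = \frac{1}{-259 - -25899} = \frac{1}{-259 + \left(-10992 + 36891\right)} = \frac{1}{-259 + 25899} = \frac{1}{25640}$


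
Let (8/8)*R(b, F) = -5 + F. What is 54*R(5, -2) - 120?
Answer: -498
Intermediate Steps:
R(b, F) = -5 + F
54*R(5, -2) - 120 = 54*(-5 - 2) - 120 = 54*(-7) - 120 = -378 - 120 = -498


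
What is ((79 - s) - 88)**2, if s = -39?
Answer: 900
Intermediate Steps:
((79 - s) - 88)**2 = ((79 - 1*(-39)) - 88)**2 = ((79 + 39) - 88)**2 = (118 - 88)**2 = 30**2 = 900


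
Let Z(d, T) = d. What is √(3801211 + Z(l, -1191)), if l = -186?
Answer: 5*√152041 ≈ 1949.6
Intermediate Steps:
√(3801211 + Z(l, -1191)) = √(3801211 - 186) = √3801025 = 5*√152041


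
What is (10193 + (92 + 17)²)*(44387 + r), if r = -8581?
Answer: 790381644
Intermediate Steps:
(10193 + (92 + 17)²)*(44387 + r) = (10193 + (92 + 17)²)*(44387 - 8581) = (10193 + 109²)*35806 = (10193 + 11881)*35806 = 22074*35806 = 790381644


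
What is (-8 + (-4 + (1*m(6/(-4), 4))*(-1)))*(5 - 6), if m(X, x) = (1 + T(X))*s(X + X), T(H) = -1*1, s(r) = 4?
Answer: 12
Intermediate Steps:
T(H) = -1
m(X, x) = 0 (m(X, x) = (1 - 1)*4 = 0*4 = 0)
(-8 + (-4 + (1*m(6/(-4), 4))*(-1)))*(5 - 6) = (-8 + (-4 + (1*0)*(-1)))*(5 - 6) = (-8 + (-4 + 0*(-1)))*(-1) = (-8 + (-4 + 0))*(-1) = (-8 - 4)*(-1) = -12*(-1) = 12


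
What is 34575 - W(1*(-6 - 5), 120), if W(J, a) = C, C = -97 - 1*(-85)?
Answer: 34587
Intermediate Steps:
C = -12 (C = -97 + 85 = -12)
W(J, a) = -12
34575 - W(1*(-6 - 5), 120) = 34575 - 1*(-12) = 34575 + 12 = 34587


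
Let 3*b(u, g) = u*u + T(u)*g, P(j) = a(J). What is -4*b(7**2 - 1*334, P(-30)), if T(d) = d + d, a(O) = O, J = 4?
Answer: -105260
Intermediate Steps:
T(d) = 2*d
P(j) = 4
b(u, g) = u**2/3 + 2*g*u/3 (b(u, g) = (u*u + (2*u)*g)/3 = (u**2 + 2*g*u)/3 = u**2/3 + 2*g*u/3)
-4*b(7**2 - 1*334, P(-30)) = -4*(7**2 - 1*334)*((7**2 - 1*334) + 2*4)/3 = -4*(49 - 334)*((49 - 334) + 8)/3 = -4*(-285)*(-285 + 8)/3 = -4*(-285)*(-277)/3 = -4*26315 = -105260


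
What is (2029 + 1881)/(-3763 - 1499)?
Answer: -1955/2631 ≈ -0.74306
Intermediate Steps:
(2029 + 1881)/(-3763 - 1499) = 3910/(-5262) = 3910*(-1/5262) = -1955/2631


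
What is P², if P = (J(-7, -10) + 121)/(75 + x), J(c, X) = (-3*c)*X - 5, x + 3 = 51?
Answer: 8836/15129 ≈ 0.58404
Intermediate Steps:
x = 48 (x = -3 + 51 = 48)
J(c, X) = -5 - 3*X*c (J(c, X) = -3*X*c - 5 = -5 - 3*X*c)
P = -94/123 (P = ((-5 - 3*(-10)*(-7)) + 121)/(75 + 48) = ((-5 - 210) + 121)/123 = (-215 + 121)*(1/123) = -94*1/123 = -94/123 ≈ -0.76423)
P² = (-94/123)² = 8836/15129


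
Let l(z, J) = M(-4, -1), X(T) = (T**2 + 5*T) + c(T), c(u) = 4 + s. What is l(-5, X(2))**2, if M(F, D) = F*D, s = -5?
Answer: 16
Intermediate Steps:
c(u) = -1 (c(u) = 4 - 5 = -1)
M(F, D) = D*F
X(T) = -1 + T**2 + 5*T (X(T) = (T**2 + 5*T) - 1 = -1 + T**2 + 5*T)
l(z, J) = 4 (l(z, J) = -1*(-4) = 4)
l(-5, X(2))**2 = 4**2 = 16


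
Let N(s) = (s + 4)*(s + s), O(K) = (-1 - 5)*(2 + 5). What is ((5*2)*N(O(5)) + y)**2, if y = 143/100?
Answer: 10189776932449/10000 ≈ 1.0190e+9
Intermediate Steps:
y = 143/100 (y = 143*(1/100) = 143/100 ≈ 1.4300)
O(K) = -42 (O(K) = -6*7 = -42)
N(s) = 2*s*(4 + s) (N(s) = (4 + s)*(2*s) = 2*s*(4 + s))
((5*2)*N(O(5)) + y)**2 = ((5*2)*(2*(-42)*(4 - 42)) + 143/100)**2 = (10*(2*(-42)*(-38)) + 143/100)**2 = (10*3192 + 143/100)**2 = (31920 + 143/100)**2 = (3192143/100)**2 = 10189776932449/10000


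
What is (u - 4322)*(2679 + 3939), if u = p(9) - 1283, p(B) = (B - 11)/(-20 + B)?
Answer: -408019554/11 ≈ -3.7093e+7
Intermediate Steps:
p(B) = (-11 + B)/(-20 + B)
u = -14111/11 (u = (-11 + 9)/(-20 + 9) - 1283 = -2/(-11) - 1283 = -1/11*(-2) - 1283 = 2/11 - 1283 = -14111/11 ≈ -1282.8)
(u - 4322)*(2679 + 3939) = (-14111/11 - 4322)*(2679 + 3939) = -61653/11*6618 = -408019554/11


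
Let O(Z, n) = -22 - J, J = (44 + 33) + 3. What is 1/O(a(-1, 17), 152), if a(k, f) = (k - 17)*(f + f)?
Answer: -1/102 ≈ -0.0098039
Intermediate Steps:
J = 80 (J = 77 + 3 = 80)
a(k, f) = 2*f*(-17 + k) (a(k, f) = (-17 + k)*(2*f) = 2*f*(-17 + k))
O(Z, n) = -102 (O(Z, n) = -22 - 1*80 = -22 - 80 = -102)
1/O(a(-1, 17), 152) = 1/(-102) = -1/102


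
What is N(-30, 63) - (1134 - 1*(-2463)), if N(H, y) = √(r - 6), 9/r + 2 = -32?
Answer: -3597 + I*√7242/34 ≈ -3597.0 + 2.5029*I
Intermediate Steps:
r = -9/34 (r = 9/(-2 - 32) = 9/(-34) = 9*(-1/34) = -9/34 ≈ -0.26471)
N(H, y) = I*√7242/34 (N(H, y) = √(-9/34 - 6) = √(-213/34) = I*√7242/34)
N(-30, 63) - (1134 - 1*(-2463)) = I*√7242/34 - (1134 - 1*(-2463)) = I*√7242/34 - (1134 + 2463) = I*√7242/34 - 1*3597 = I*√7242/34 - 3597 = -3597 + I*√7242/34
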